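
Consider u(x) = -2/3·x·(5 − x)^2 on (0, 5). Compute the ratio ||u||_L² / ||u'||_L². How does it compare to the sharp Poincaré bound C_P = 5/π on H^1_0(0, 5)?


||u||_L² / ||u'||_L² = 5*sqrt(14)/14 < C_P = 5/π.

u(x) = -2/3·x·(5 − x)^2, so u'(x) = -2*x^2 + 40*x/3 - 50/3.
u(x) = -2/3·x·(5 − x)^2 vanishes at x = 0 and x = 5, so u ∈ H^1_0(0, 5). Differentiate via the product rule and integrate the resulting polynomials term by term.
  ∫_0^5 u² dx = ∫_0^5 (4*x^6/9 - 80*x^5/9 + 200*x^4/3 - 2000*x^3/9 + 2500*x^2/9) dx. Term by term:
    ∫_0^5 4*x^6/9 dx = 312500/63;  ∫_0^5 -80*x^5/9 dx = -625000/27;  ∫_0^5 200*x^4/3 dx = 125000/3;
    ∫_0^5 -2000*x^3/9 dx = -312500/9;  ∫_0^5 2500*x^2/9 dx = 312500/27.
  Sum: 312500/63 − 625000/27 + 125000/3 − 312500/9 + 312500/27 = 62500/189.
  ∫_0^5 (u')² dx = ∫_0^5 (4*x^4 - 160*x^3/3 + 2200*x^2/9 - 4000*x/9 + 2500/9) dx. Term by term:
    ∫_0^5 4*x^4 dx = 2500;  ∫_0^5 -160*x^3/3 dx = -25000/3;  ∫_0^5 2200*x^2/9 dx = 275000/27;
    ∫_0^5 -4000*x/9 dx = -50000/9;  ∫_0^5 2500/9 dx = 12500/9.
  Sum: 2500 − 25000/3 + 275000/27 − 50000/9 + 12500/9 = 5000/27.
∫_0^5 u² dx = 62500/189, so ||u||_L² = 250*sqrt(21)/63.
∫_0^5 (u')² dx = 5000/27, so ||u'||_L² = 50*sqrt(6)/9.
Ratio ||u||_L² / ||u'||_L² = 5*sqrt(14)/14.
Sharp Poincaré constant on H^1_0(0, 5) is C_P = L/π = 5/π, achieved by sin(π/5·x).
A polynomial bump cannot attain the sharp Poincaré constant (only the first sine eigenfunction does), so the ratio is strictly less than C_P, consistent with ||u||_L² ≤ C_P ||u'||_L².


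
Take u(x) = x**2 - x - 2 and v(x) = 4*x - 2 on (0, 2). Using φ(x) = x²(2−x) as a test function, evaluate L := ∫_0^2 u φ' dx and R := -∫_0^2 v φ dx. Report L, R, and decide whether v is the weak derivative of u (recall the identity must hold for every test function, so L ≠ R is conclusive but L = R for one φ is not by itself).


LHS = -28/15, RHS = -56/15. No, v is not the weak derivative of u.

u(x) = x**2 - x - 2, classical derivative u'(x) = 2*x - 1.
φ(x) = x²(2−x), so φ'(x) = x*(4 - 3*x).
Note φ(0) = φ(2) = 0, so the boundary term u·φ vanishes.
LHS = ∫_0^2 u(x) φ'(x) dx = ∫_0^2 (-3*x^4 + 7*x^3 + 2*x^2 - 8*x) dx. Term by term:
  ∫_0^2 -3*x^4 dx = -96/5;  ∫_0^2 7*x^3 dx = 28;  ∫_0^2 2*x^2 dx = 16/3;
  ∫_0^2 -8*x dx = -16.
Sum: -96/5 + 28 + 16/3 − 16 = -28/15.
So LHS = -28/15.
∫_0^2 v(x) φ(x) dx = ∫_0^2 (-4*x^4 + 10*x^3 - 4*x^2) dx. Term by term:
  ∫_0^2 -4*x^4 dx = -128/5;  ∫_0^2 10*x^3 dx = 40;  ∫_0^2 -4*x^2 dx = -32/3.
Sum: -128/5 + 40 − 32/3 = 56/15.
So RHS = -∫_0^2 v(x) φ(x) dx = -56/15.
LHS − RHS = 28/15 ≠ 0, so the identity fails.
(For a valid weak derivative the identity must hold for EVERY test function, in particular this one. The failure shows v is NOT the weak derivative of u.)
Correct weak derivative would be u'(x) = 2*x - 1.


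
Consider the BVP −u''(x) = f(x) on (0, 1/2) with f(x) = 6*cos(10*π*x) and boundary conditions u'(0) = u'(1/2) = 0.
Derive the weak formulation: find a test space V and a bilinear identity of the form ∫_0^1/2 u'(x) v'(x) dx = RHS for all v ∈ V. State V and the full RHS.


V = H^1(0, 1/2) (no boundary constraint on v; u is determined up to an additive constant); weak form: ∫_0^1/2 u'v' dx = ∫_0^1/2 (6*cos(10*π*x)) v dx for all v ∈ V.

Multiply both sides by a test function v and integrate from 0 to 1/2:
  ∫_0^1/2 −u''(x) v(x) dx = ∫_0^1/2 f(x) v(x) dx.
Integrate the LHS by parts once:
  ∫_0^1/2 −u'' v dx = −[u'(x) v(x)]_0^1/2 + ∫_0^1/2 u'(x) v'(x) dx.
Thus ∫_0^1/2 u'(x) v'(x) dx = ∫_0^1/2 f(x) v(x) dx + [u'(x) v(x)]_0^1/2.
Choose V so that boundary terms are either known or forced to vanish.
u has homogeneous Neumann: u'(0) = u'(1/2) = 0. So [u' v]_0^1/2 = 0·v(1/2) − 0·v(0) = 0 for any v; take V = H^1(0, 1/2).
Weak formulation: find u (satisfying any essential BC) such that ∫_0^1/2 u'(x) v'(x) dx = ∫_0^1/2 f v dx for all v ∈ V (homogeneous Neumann, so boundary terms vanish).
Substituting f(x) = 6*cos(10*π*x), the right-hand side is ∫_0^1/2 (6*cos(10*π*x)) v dx.
Compatibility check (pure Neumann): taking v ≡ 1 ∈ V gives 0 = ∫_0^1/2 f dx + (0) − (0), i.e. ∫_0^1/2 f dx must equal u'(0) − u'(1/2) = 0. Indeed ∫_0^1/2 (6*cos(10*π*x)) dx = 0, so the data are compatible. The solution is then unique only up to an additive constant (fix it e.g. by requiring ∫_0^1/2 u dx = 0).


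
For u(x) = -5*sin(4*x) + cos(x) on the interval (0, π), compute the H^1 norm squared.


||u||_{H^1(0,π)}^2 = -32/3 + 427*π/2

u'(x) = -sin(x) - 20*cos(4*x).
Expand u² and (u')² and integrate term by term on (0, π), using: for integers n ≥ 1, ∫_0^π sin²(nx) dx = ∫_0^π cos²(nx) dx = π/2; for n ≠ n', ∫_0^π sin(nx)sin(n'x) dx = ∫_0^π cos(nx)cos(n'x) dx = 0; and by product-to-sum, ∫_0^π sin(nx)cos(n'x) dx = ½∫_0^π [sin((n+n')x) + sin((n−n')x)] dx, which is 0 when n+n' is even and 2n/(n²−n'²) when n+n' is odd (it need not vanish on (0, π)).
  u² squared terms: (-5)²·∫sin(4x)² dx = 25·π/2 = 25*π/2;  (1)²·∫cos(x)² dx = 1·π/2 = π/2.
  u² cross terms: 2·(-5)·(1)·∫sin(4x)·cos(x) dx = -10·(8/15) = -16/3.
  So ∫_0^π u² dx = 25*π/2 + π/2 − 16/3 = -16/3 + 13*π.
  (u')² squared terms: (-1)²·∫sin(x)² dx = 1·π/2 = π/2;  (-20)²·∫cos(4x)² dx = 400·π/2 = 200*π.
  (u')² cross terms: 2·(-1)·(-20)·∫sin(x)·cos(4x) dx = 40·(-2/15) = -16/3.
  So ∫_0^π (u')² dx = π/2 + 200*π − 16/3 = -16/3 + 401*π/2.
||u||_{H^1}^2 = (-16/3 + 13*π) + (-16/3 + 401*π/2) = -32/3 + 427*π/2.


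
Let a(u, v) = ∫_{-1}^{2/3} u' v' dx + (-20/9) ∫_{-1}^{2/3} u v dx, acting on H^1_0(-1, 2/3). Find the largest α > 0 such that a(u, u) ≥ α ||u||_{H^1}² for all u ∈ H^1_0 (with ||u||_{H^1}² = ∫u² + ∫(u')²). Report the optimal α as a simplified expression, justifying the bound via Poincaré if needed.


α = (-500 + 81*π^2)/(9*(25 + 9*π^2))

Coercivity of a(·,·) on H^1_0(-1, 2/3) means a(u, u) ≥ α ||u||_{H^1}² for every u ∈ H^1_0.
The interval has length L = 5/3, and Poincaré/coercivity depend only on L. Here a(u, u) = ∫(u')² + (-20/9)·∫u².
Here c = -20/9 < 0 with |c| < (π/L)² = 9*π^2/25, so coercivity still holds. The condition a(u,u) ≥ α||u||_{H^1}² reads (1−α)∫(u')² ≥ (α−c)∫u². Any admissible α is ≤ 1 (rapidly oscillating u have ∫u²/∫(u')² → 0), and α = 1 would force 0 ≥ (1−c)∫u², impossible since c < 1; so 1−α > 0. By the sharp Poincaré inequality on H^1_0 of an interval of length L, ∫(u')² ≥ (π/L)²∫u² with equality for the first sine mode sin(π(x−x₀)/L) (x₀ the left endpoint), so the inequality holds for all u iff (1−α)(π/L)² ≥ α − c, i.e. α ≤ ((π/L)² + c)/((π/L)² + 1) = (1 + c(L/π)²)/(1 + (L/π)²). (Direct route, valid since c ≤ 0: Poincaré gives c∫u² ≥ c(L/π)²∫(u')², so a(u,u) ≥ (1 + c(L/π)²)∫(u')², while ||u||_{H^1}² ≤ (1 + (L/π)²)∫(u')²; dividing yields the same α.) With (π/L)² = 9*π^2/25 and c = -20/9, the largest admissible constant is α = ((π/L)² + c)/((π/L)² + 1).
Simplifying, α = (-500 + 81*π^2)/(9*(25 + 9*π^2)).


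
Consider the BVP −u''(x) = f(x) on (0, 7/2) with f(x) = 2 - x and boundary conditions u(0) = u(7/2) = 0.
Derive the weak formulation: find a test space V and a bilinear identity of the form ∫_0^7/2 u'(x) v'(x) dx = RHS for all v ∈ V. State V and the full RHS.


V = H^1_0(0, 7/2) (so v(0) = v(7/2) = 0); weak form: ∫_0^7/2 u'v' dx = ∫_0^7/2 (2 - x) v dx for all v ∈ V.

Multiply both sides by a test function v and integrate from 0 to 7/2:
  ∫_0^7/2 −u''(x) v(x) dx = ∫_0^7/2 f(x) v(x) dx.
Integrate the LHS by parts once:
  ∫_0^7/2 −u'' v dx = −[u'(x) v(x)]_0^7/2 + ∫_0^7/2 u'(x) v'(x) dx.
Thus ∫_0^7/2 u'(x) v'(x) dx = ∫_0^7/2 f(x) v(x) dx + [u'(x) v(x)]_0^7/2.
Choose V so that boundary terms are either known or forced to vanish.
u is Dirichlet: u(0) = u(7/2) = 0. Let V = H^1_0(0, 7/2); then v(0) = v(7/2) = 0, and [u' v]_0^7/2 = 0.
Weak formulation: find u (satisfying any essential BC) such that ∫_0^7/2 u'(x) v'(x) dx = ∫_0^7/2 f v dx for all v ∈ V.
Substituting f(x) = 2 - x, the right-hand side is ∫_0^7/2 (2 - x) v dx.


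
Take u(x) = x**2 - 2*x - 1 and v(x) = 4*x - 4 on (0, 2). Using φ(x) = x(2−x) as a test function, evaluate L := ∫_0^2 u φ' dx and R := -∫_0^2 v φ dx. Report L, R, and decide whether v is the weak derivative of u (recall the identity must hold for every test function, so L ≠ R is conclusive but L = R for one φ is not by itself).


LHS = 0, RHS = 0. No, v is not the weak derivative of u.

u(x) = x**2 - 2*x - 1, classical derivative u'(x) = 2*x - 2.
φ(x) = x(2−x), so φ'(x) = 2 - 2*x.
Note φ(0) = φ(2) = 0, so the boundary term u·φ vanishes.
LHS = ∫_0^2 u(x) φ'(x) dx = ∫_0^2 (-2*x^3 + 6*x^2 - 2*x - 2) dx. Term by term:
  ∫_0^2 -2*x^3 dx = -8;  ∫_0^2 6*x^2 dx = 16;  ∫_0^2 -2*x dx = -4;
  ∫_0^2 -2 dx = -4.
Sum: -8 + 16 − 4 − 4 = 0.
So LHS = 0.
∫_0^2 v(x) φ(x) dx = ∫_0^2 (-4*x^3 + 12*x^2 - 8*x) dx. Term by term:
  ∫_0^2 -4*x^3 dx = -16;  ∫_0^2 12*x^2 dx = 32;  ∫_0^2 -8*x dx = -16.
Sum: -16 + 32 − 16 = 0.
So RHS = -∫_0^2 v(x) φ(x) dx = 0.
LHS = RHS, so the identity holds for this particular φ. But this is necessary, not sufficient: a weak derivative must satisfy the identity for EVERY test function in C_c^∞(0, 2).
Here u is smooth, so its weak derivative equals its classical derivative u'(x) = 2*x - 2. Since v(x) = 4*x - 4 ≠ u'(x), v is NOT the weak derivative of u — the agreement for this single φ is a coincidence (the difference v − u' happens to be L²-orthogonal to this φ).


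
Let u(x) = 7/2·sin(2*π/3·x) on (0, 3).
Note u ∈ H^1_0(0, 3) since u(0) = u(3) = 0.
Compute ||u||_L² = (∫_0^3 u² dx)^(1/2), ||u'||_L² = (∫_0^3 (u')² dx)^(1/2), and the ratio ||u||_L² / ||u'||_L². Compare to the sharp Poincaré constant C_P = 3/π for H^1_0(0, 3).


||u||_L² / ||u'||_L² = 3/(2*π) < C_P = 3/π.

u(x) = 7/2·sin(2*π/3·x), so u'(x) = 7*π*cos(2*π*x/3)/3.
Writing u(x) = A·sin(kπx/L) with A = 7/2 and k = 2, use ∫_0^L sin²(kπx/L) dx = L/2 and ∫_0^L cos²(kπx/L) dx = L/2.
u² = 49/4·sin²(2*π/3·x) and (u')² = 49*π^2/9·cos²(2*π/3·x), and each of sin², cos² integrates to L/2 = 3/2 over (0, 3).
∫_0^3 u² dx = 147/8, so ||u||_L² = 7*sqrt(6)/4.
∫_0^3 (u')² dx = 49*π^2/6, so ||u'||_L² = 7*sqrt(6)*π/6.
Ratio ||u||_L² / ||u'||_L² = 3/(2*π).
Sharp Poincaré constant on H^1_0(0, 3) is C_P = L/π = 3/π, achieved by sin(π/3·x).
This is the k = 2 harmonic; the ratio L/(kπ) is strictly less than C_P = L/π, consistent with the sharp inequality ||u||_L² ≤ C_P ||u'||_L².


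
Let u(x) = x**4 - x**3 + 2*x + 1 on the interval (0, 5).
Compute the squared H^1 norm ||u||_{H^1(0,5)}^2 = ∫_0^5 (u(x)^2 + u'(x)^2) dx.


||u||_{H^1}^2 = 66354275/252

The H^1 norm (squared) on an interval (0, L) is
  ||u||_{H^1}^2 = ∫_0^L u(x)^2 dx + ∫_0^L u'(x)^2 dx.
Compute u'(x) = 4*x**3 - 3*x**2 + 2.
Then u(x)^2 = x**8 - 2*x**7 + x**6 + 4*x**5 - 2*x**4 - 2*x**3 + 4*x**2 + 4*x + 1 and u'(x)^2 = 16*x**6 - 24*x**5 + 9*x**4 + 16*x**3 - 12*x**2 + 4.
Integrate each monomial from 0 to 5 using ∫_0^5 c·x^n dx = c·5^(n+1)/(n+1):
  ∫_0^5 u(x)^2 dx = ∫_0^5 (x^8 - 2*x^7 + x^6 + 4*x^5 - 2*x^4 - 2*x^3 + 4*x^2 + 4*x + 1) dx. Term by term:
    ∫_0^5 x^8 dx = 1953125/9;  ∫_0^5 -2*x^7 dx = -390625/4;  ∫_0^5 x^6 dx = 78125/7;
    ∫_0^5 4*x^5 dx = 31250/3;  ∫_0^5 -2*x^4 dx = -1250;  ∫_0^5 -2*x^3 dx = -625/2;
    ∫_0^5 4*x^2 dx = 500/3;  ∫_0^5 4*x dx = 50;  ∫_0^5 1 dx = 5.
  Sum: 1953125/9 − 390625/4 + 78125/7 + 31250/3 − 1250 − 625/2 + 500/3 + 50 + 5 = 35177735/252.
  ∫_0^5 u'(x)^2 dx = ∫_0^5 (16*x^6 - 24*x^5 + 9*x^4 + 16*x^3 - 12*x^2 + 4) dx. Term by term:
    ∫_0^5 16*x^6 dx = 1250000/7;  ∫_0^5 -24*x^5 dx = -62500;  ∫_0^5 9*x^4 dx = 5625;
    ∫_0^5 16*x^3 dx = 2500;  ∫_0^5 -12*x^2 dx = -500;  ∫_0^5 4 dx = 20.
  Sum: 1250000/7 − 62500 + 5625 + 2500 − 500 + 20 = 866015/7.
Adding: ||u||_{H^1}^2 = 35177735/252 + 866015/7 = 66354275/252.


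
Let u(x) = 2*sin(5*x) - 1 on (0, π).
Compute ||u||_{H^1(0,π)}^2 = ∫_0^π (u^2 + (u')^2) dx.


||u||_{H^1(0,π)}^2 = -8/5 + 53*π

u'(x) = 10*cos(5*x).
Expand u² and (u')² and integrate term by term on (0, π), using: for integers n ≥ 1, ∫_0^π sin²(nx) dx = ∫_0^π cos²(nx) dx = π/2; for n ≠ n', ∫_0^π sin(nx)sin(n'x) dx = ∫_0^π cos(nx)cos(n'x) dx = 0; and by product-to-sum, ∫_0^π sin(nx)cos(n'x) dx = ½∫_0^π [sin((n+n')x) + sin((n−n')x)] dx, which is 0 when n+n' is even and 2n/(n²−n'²) when n+n' is odd (it need not vanish on (0, π)). For the constant mode: ∫_0^π 1 dx = π, ∫_0^π cos(nx) dx = 0, ∫_0^π sin(nx) dx = (1−(−1)^n)/n.
  u² squared terms: (-1)²·∫1 dx = 1·π = π;  (2)²·∫sin(5x)² dx = 4·π/2 = 2*π.
  u² cross terms: 2·(-1)·(2)·∫1·sin(5x) dx = -4·(2/5) = -8/5.
  So ∫_0^π u² dx = π + 2*π − 8/5 = -8/5 + 3*π.
  (u')² squared terms: (10)²·∫cos(5x)² dx = 100·π/2 = 50*π.
  So ∫_0^π (u')² dx = 50*π.
||u||_{H^1}^2 = (-8/5 + 3*π) + (50*π) = -8/5 + 53*π.


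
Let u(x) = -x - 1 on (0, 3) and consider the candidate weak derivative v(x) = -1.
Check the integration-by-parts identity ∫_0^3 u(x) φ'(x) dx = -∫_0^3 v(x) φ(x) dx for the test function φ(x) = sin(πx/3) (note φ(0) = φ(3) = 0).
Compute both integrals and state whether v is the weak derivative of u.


LHS = 6/π, RHS = 6/π. Yes, v = u' weakly.

u(x) = -x - 1, classical derivative u'(x) = -1.
φ(x) = sin(πx/3), so φ'(x) = π*cos(π*x/3)/3.
Note φ(0) = φ(3) = 0, so the boundary term u·φ vanishes.
LHS = ∫_0^3 u(x) φ'(x) dx = ∫_0^3 (-π*x*cos(π*x/3)/3 - π*cos(π*x/3)/3) dx. Term by term:
  ∫_0^3 -π*cos(π*x/3)/3 dx = 0;  ∫_0^3 -π*x*cos(π*x/3)/3 dx = 6/π.
Sum: 0 + 6/π = 6/π.
So LHS = 6/π.
∫_0^3 v(x) φ(x) dx = ∫_0^3 (-sin(π*x/3)) dx. Term by term:
  ∫_0^3 -sin(π*x/3) dx = -6/π.
So RHS = -∫_0^3 v(x) φ(x) dx = 6/π.
LHS = RHS, so the identity holds for this test φ.
Moreover u is smooth here and v(x) = u'(x) = -1 pointwise, so the identity holds for every test function. Hence v is the weak derivative of u.


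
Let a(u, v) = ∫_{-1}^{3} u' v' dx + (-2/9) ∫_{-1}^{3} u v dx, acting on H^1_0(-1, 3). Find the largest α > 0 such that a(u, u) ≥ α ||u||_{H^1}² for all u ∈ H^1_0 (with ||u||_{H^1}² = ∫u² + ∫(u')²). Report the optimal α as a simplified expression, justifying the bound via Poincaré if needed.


α = (-32/9 + π^2)/(π^2 + 16)

Coercivity of a(·,·) on H^1_0(-1, 3) means a(u, u) ≥ α ||u||_{H^1}² for every u ∈ H^1_0.
The interval has length L = 4, and Poincaré/coercivity depend only on L. Here a(u, u) = ∫(u')² + (-2/9)·∫u².
Here c = -2/9 < 0 with |c| < (π/L)² = π^2/16, so coercivity still holds. The condition a(u,u) ≥ α||u||_{H^1}² reads (1−α)∫(u')² ≥ (α−c)∫u². Any admissible α is ≤ 1 (rapidly oscillating u have ∫u²/∫(u')² → 0), and α = 1 would force 0 ≥ (1−c)∫u², impossible since c < 1; so 1−α > 0. By the sharp Poincaré inequality on H^1_0 of an interval of length L, ∫(u')² ≥ (π/L)²∫u² with equality for the first sine mode sin(π(x−x₀)/L) (x₀ the left endpoint), so the inequality holds for all u iff (1−α)(π/L)² ≥ α − c, i.e. α ≤ ((π/L)² + c)/((π/L)² + 1) = (1 + c(L/π)²)/(1 + (L/π)²). (Direct route, valid since c ≤ 0: Poincaré gives c∫u² ≥ c(L/π)²∫(u')², so a(u,u) ≥ (1 + c(L/π)²)∫(u')², while ||u||_{H^1}² ≤ (1 + (L/π)²)∫(u')²; dividing yields the same α.) With (π/L)² = π^2/16 and c = -2/9, the largest admissible constant is α = ((π/L)² + c)/((π/L)² + 1).
Simplifying, α = (-32/9 + π^2)/(π^2 + 16).


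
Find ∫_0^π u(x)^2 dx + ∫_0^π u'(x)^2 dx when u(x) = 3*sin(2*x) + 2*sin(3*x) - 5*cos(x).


||u||_{H^1(0,π)}^2 = -80 + 135*π/2

u'(x) = 5*sin(x) + 6*cos(2*x) + 6*cos(3*x).
Expand u² and (u')² and integrate term by term on (0, π), using: for integers n ≥ 1, ∫_0^π sin²(nx) dx = ∫_0^π cos²(nx) dx = π/2; for n ≠ n', ∫_0^π sin(nx)sin(n'x) dx = ∫_0^π cos(nx)cos(n'x) dx = 0; and by product-to-sum, ∫_0^π sin(nx)cos(n'x) dx = ½∫_0^π [sin((n+n')x) + sin((n−n')x)] dx, which is 0 when n+n' is even and 2n/(n²−n'²) when n+n' is odd (it need not vanish on (0, π)).
  u² squared terms: (-5)²·∫cos(x)² dx = 25·π/2 = 25*π/2;  (2)²·∫sin(3x)² dx = 4·π/2 = 2*π;  (3)²·∫sin(2x)² dx = 9·π/2 = 9*π/2.
  u² cross terms: 2·(-5)·(2)·∫cos(x)·sin(3x) dx = -20·(0) = 0;  2·(-5)·(3)·∫cos(x)·sin(2x) dx = -30·(4/3) = -40;  2·(2)·(3)·∫sin(3x)·sin(2x) dx = 12·(0) = 0.
  So ∫_0^π u² dx = 25*π/2 + 2*π + 9*π/2 + 0 − 40 + 0 = -40 + 19*π.
  (u')² squared terms: (5)²·∫sin(x)² dx = 25·π/2 = 25*π/2;  (6)²·∫cos(2x)² dx = 36·π/2 = 18*π;  (6)²·∫cos(3x)² dx = 36·π/2 = 18*π.
  (u')² cross terms: 2·(5)·(6)·∫sin(x)·cos(2x) dx = 60·(-2/3) = -40;  2·(5)·(6)·∫sin(x)·cos(3x) dx = 60·(0) = 0;  2·(6)·(6)·∫cos(2x)·cos(3x) dx = 72·(0) = 0.
  So ∫_0^π (u')² dx = 25*π/2 + 18*π + 18*π − 40 + 0 + 0 = -40 + 97*π/2.
||u||_{H^1}^2 = (-40 + 19*π) + (-40 + 97*π/2) = -80 + 135*π/2.


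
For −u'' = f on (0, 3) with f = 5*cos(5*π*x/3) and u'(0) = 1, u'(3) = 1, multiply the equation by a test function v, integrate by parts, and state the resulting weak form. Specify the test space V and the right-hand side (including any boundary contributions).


V = H^1(0, 3) (v unrestricted at boundary; u is determined up to an additive constant); weak form: ∫_0^3 u'v' dx = ∫_0^3 (5*cos(5*π*x/3)) v dx + v(3) − v(0) for all v ∈ V.

Multiply both sides by a test function v and integrate from 0 to 3:
  ∫_0^3 −u''(x) v(x) dx = ∫_0^3 f(x) v(x) dx.
Integrate the LHS by parts once:
  ∫_0^3 −u'' v dx = −[u'(x) v(x)]_0^3 + ∫_0^3 u'(x) v'(x) dx.
Thus ∫_0^3 u'(x) v'(x) dx = ∫_0^3 f(x) v(x) dx + [u'(x) v(x)]_0^3.
Choose V so that boundary terms are either known or forced to vanish.
u has inhomogeneous Neumann u'(0) = 1, u'(3) = 1. [u' v]_0^3 = (1)·v(3) − (1)·v(0) = v(3) − v(0). Take V = H^1(0, 3); boundary term becomes part of RHS.
Weak formulation: find u (satisfying any essential BC) such that ∫_0^3 u'(x) v'(x) dx = ∫_0^3 f v dx + v(3) − v(0) for all v ∈ V (Neumann data are natural BCs: they enter the RHS as boundary terms).
Substituting f(x) = 5*cos(5*π*x/3), the right-hand side is ∫_0^3 (5*cos(5*π*x/3)) v dx + v(3) − v(0).
Compatibility check (pure Neumann): taking v ≡ 1 ∈ V gives 0 = ∫_0^3 f dx + (1) − (1), i.e. ∫_0^3 f dx must equal u'(0) − u'(3) = 0. Indeed ∫_0^3 (5*cos(5*π*x/3)) dx = 0, so the data are compatible. The solution is then unique only up to an additive constant (fix it e.g. by requiring ∫_0^3 u dx = 0).


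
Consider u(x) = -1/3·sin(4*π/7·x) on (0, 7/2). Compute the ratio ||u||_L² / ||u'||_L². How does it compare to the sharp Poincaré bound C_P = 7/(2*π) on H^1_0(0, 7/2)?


||u||_L² / ||u'||_L² = 7/(4*π) < C_P = 7/(2*π).

u(x) = -1/3·sin(4*π/7·x), so u'(x) = -4*π*cos(4*π*x/7)/21.
Writing u(x) = A·sin(kπx/L) with A = -1/3 and k = 2, use ∫_0^L sin²(kπx/L) dx = L/2 and ∫_0^L cos²(kπx/L) dx = L/2.
u² = 1/9·sin²(4*π/7·x) and (u')² = 16*π^2/441·cos²(4*π/7·x), and each of sin², cos² integrates to L/2 = 7/4 over (0, 7/2).
∫_0^7/2 u² dx = 7/36, so ||u||_L² = sqrt(7)/6.
∫_0^7/2 (u')² dx = 4*π^2/63, so ||u'||_L² = 2*sqrt(7)*π/21.
Ratio ||u||_L² / ||u'||_L² = 7/(4*π).
Sharp Poincaré constant on H^1_0(0, 7/2) is C_P = L/π = 7/(2*π), achieved by sin(2*π/7·x).
This is the k = 2 harmonic; the ratio L/(kπ) is strictly less than C_P = L/π, consistent with the sharp inequality ||u||_L² ≤ C_P ||u'||_L².


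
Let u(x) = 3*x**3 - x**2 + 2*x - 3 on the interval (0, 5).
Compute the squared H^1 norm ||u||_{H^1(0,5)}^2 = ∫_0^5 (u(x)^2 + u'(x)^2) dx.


||u||_{H^1}^2 = 5729105/42

The H^1 norm (squared) on an interval (0, L) is
  ||u||_{H^1}^2 = ∫_0^L u(x)^2 dx + ∫_0^L u'(x)^2 dx.
Compute u'(x) = 9*x**2 - 2*x + 2.
Then u(x)^2 = 9*x**6 - 6*x**5 + 13*x**4 - 22*x**3 + 10*x**2 - 12*x + 9 and u'(x)^2 = 81*x**4 - 36*x**3 + 40*x**2 - 8*x + 4.
Integrate each monomial from 0 to 5 using ∫_0^5 c·x^n dx = c·5^(n+1)/(n+1):
  ∫_0^5 u(x)^2 dx = ∫_0^5 (9*x^6 - 6*x^5 + 13*x^4 - 22*x^3 + 10*x^2 - 12*x + 9) dx. Term by term:
    ∫_0^5 9*x^6 dx = 703125/7;  ∫_0^5 -6*x^5 dx = -15625;  ∫_0^5 13*x^4 dx = 8125;
    ∫_0^5 -22*x^3 dx = -6875/2;  ∫_0^5 10*x^2 dx = 1250/3;  ∫_0^5 -12*x dx = -150;
    ∫_0^5 9 dx = 45.
  Sum: 703125/7 − 15625 + 8125 − 6875/2 + 1250/3 − 150 + 45 = 3772465/42.
  ∫_0^5 u'(x)^2 dx = ∫_0^5 (81*x^4 - 36*x^3 + 40*x^2 - 8*x + 4) dx. Term by term:
    ∫_0^5 81*x^4 dx = 50625;  ∫_0^5 -36*x^3 dx = -5625;  ∫_0^5 40*x^2 dx = 5000/3;
    ∫_0^5 -8*x dx = -100;  ∫_0^5 4 dx = 20.
  Sum: 50625 − 5625 + 5000/3 − 100 + 20 = 139760/3.
Adding: ||u||_{H^1}^2 = 3772465/42 + 139760/3 = 5729105/42.


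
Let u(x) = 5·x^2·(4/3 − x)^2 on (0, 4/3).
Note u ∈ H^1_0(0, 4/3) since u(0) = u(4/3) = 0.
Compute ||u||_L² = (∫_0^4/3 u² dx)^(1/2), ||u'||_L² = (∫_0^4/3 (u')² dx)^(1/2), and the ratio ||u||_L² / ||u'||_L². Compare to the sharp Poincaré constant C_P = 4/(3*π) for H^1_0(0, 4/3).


||u||_L² / ||u'||_L² = 2*sqrt(3)/9 < C_P = 4/(3*π).

u(x) = 5·x^2·(4/3 − x)^2, so u'(x) = 20*x*(3*x - 4)*(3*x - 2)/9.
u(x) = 5·x^2·(4/3 − x)^2 vanishes at x = 0 and x = 4/3, so u ∈ H^1_0(0, 4/3). Differentiate via the product rule and integrate the resulting polynomials term by term.
  ∫_0^4/3 u² dx = ∫_0^4/3 (25*x^8 - 400*x^7/3 + 800*x^6/3 - 6400*x^5/27 + 6400*x^4/81) dx. Term by term:
    ∫_0^4/3 25*x^8 dx = 6553600/177147;  ∫_0^4/3 -400*x^7/3 dx = -3276800/19683;  ∫_0^4/3 800*x^6/3 dx = 13107200/45927;
    ∫_0^4/3 -6400*x^5/27 dx = -13107200/59049;  ∫_0^4/3 6400*x^4/81 dx = 1310720/19683.
  Sum: 6553600/177147 − 3276800/19683 + 13107200/45927 − 13107200/59049 + 1310720/19683 = 655360/1240029.
  ∫_0^4/3 (u')² dx = ∫_0^4/3 (400*x^6 - 1600*x^5 + 20800*x^4/9 - 12800*x^3/9 + 25600*x^2/81) dx. Term by term:
    ∫_0^4/3 400*x^6 dx = 6553600/15309;  ∫_0^4/3 -1600*x^5 dx = -3276800/2187;  ∫_0^4/3 20800*x^4/9 dx = 4259840/2187;
    ∫_0^4/3 -12800*x^3/9 dx = -819200/729;  ∫_0^4/3 25600*x^2/81 dx = 1638400/6561.
  Sum: 6553600/15309 − 3276800/2187 + 4259840/2187 − 819200/729 + 1638400/6561 = 163840/45927.
∫_0^4/3 u² dx = 655360/1240029, so ||u||_L² = 256*sqrt(210)/5103.
∫_0^4/3 (u')² dx = 163840/45927, so ||u'||_L² = 128*sqrt(70)/567.
Ratio ||u||_L² / ||u'||_L² = 2*sqrt(3)/9.
Sharp Poincaré constant on H^1_0(0, 4/3) is C_P = L/π = 4/(3*π), achieved by sin(3*π/4·x).
A polynomial bump cannot attain the sharp Poincaré constant (only the first sine eigenfunction does), so the ratio is strictly less than C_P, consistent with ||u||_L² ≤ C_P ||u'||_L².


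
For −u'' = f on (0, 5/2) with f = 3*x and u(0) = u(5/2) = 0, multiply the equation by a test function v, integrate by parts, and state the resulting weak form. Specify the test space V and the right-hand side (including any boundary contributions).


V = H^1_0(0, 5/2) (so v(0) = v(5/2) = 0); weak form: ∫_0^5/2 u'v' dx = ∫_0^5/2 (3*x) v dx for all v ∈ V.

Multiply both sides by a test function v and integrate from 0 to 5/2:
  ∫_0^5/2 −u''(x) v(x) dx = ∫_0^5/2 f(x) v(x) dx.
Integrate the LHS by parts once:
  ∫_0^5/2 −u'' v dx = −[u'(x) v(x)]_0^5/2 + ∫_0^5/2 u'(x) v'(x) dx.
Thus ∫_0^5/2 u'(x) v'(x) dx = ∫_0^5/2 f(x) v(x) dx + [u'(x) v(x)]_0^5/2.
Choose V so that boundary terms are either known or forced to vanish.
u is Dirichlet: u(0) = u(5/2) = 0. Let V = H^1_0(0, 5/2); then v(0) = v(5/2) = 0, and [u' v]_0^5/2 = 0.
Weak formulation: find u (satisfying any essential BC) such that ∫_0^5/2 u'(x) v'(x) dx = ∫_0^5/2 f v dx for all v ∈ V.
Substituting f(x) = 3*x, the right-hand side is ∫_0^5/2 (3*x) v dx.


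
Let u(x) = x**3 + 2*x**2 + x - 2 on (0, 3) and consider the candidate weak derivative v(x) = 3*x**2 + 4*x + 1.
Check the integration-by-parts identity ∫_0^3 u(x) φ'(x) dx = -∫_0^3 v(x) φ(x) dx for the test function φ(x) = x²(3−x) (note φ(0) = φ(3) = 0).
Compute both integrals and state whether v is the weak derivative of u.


LHS = -513/4, RHS = -513/4. Yes, v = u' weakly.

u(x) = x**3 + 2*x**2 + x - 2, classical derivative u'(x) = 3*x**2 + 4*x + 1.
φ(x) = x²(3−x), so φ'(x) = 3*x*(2 - x).
Note φ(0) = φ(3) = 0, so the boundary term u·φ vanishes.
LHS = ∫_0^3 u(x) φ'(x) dx = ∫_0^3 (-3*x^5 + 9*x^3 + 12*x^2 - 12*x) dx. Term by term:
  ∫_0^3 -3*x^5 dx = -729/2;  ∫_0^3 9*x^3 dx = 729/4;  ∫_0^3 12*x^2 dx = 108;
  ∫_0^3 -12*x dx = -54.
Sum: -729/2 + 729/4 + 108 − 54 = -513/4.
So LHS = -513/4.
∫_0^3 v(x) φ(x) dx = ∫_0^3 (-3*x^5 + 5*x^4 + 11*x^3 + 3*x^2) dx. Term by term:
  ∫_0^3 -3*x^5 dx = -729/2;  ∫_0^3 5*x^4 dx = 243;  ∫_0^3 11*x^3 dx = 891/4;
  ∫_0^3 3*x^2 dx = 27.
Sum: -729/2 + 243 + 891/4 + 27 = 513/4.
So RHS = -∫_0^3 v(x) φ(x) dx = -513/4.
LHS = RHS, so the identity holds for this test φ.
Moreover u is smooth here and v(x) = u'(x) = 3*x**2 + 4*x + 1 pointwise, so the identity holds for every test function. Hence v is the weak derivative of u.


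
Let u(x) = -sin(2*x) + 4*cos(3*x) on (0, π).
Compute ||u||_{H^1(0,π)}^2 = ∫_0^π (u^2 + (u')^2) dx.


||u||_{H^1(0,π)}^2 = 64 + 165*π/2

u'(x) = -12*sin(3*x) - 2*cos(2*x).
Expand u² and (u')² and integrate term by term on (0, π), using: for integers n ≥ 1, ∫_0^π sin²(nx) dx = ∫_0^π cos²(nx) dx = π/2; for n ≠ n', ∫_0^π sin(nx)sin(n'x) dx = ∫_0^π cos(nx)cos(n'x) dx = 0; and by product-to-sum, ∫_0^π sin(nx)cos(n'x) dx = ½∫_0^π [sin((n+n')x) + sin((n−n')x)] dx, which is 0 when n+n' is even and 2n/(n²−n'²) when n+n' is odd (it need not vanish on (0, π)).
  u² squared terms: (-1)²·∫sin(2x)² dx = 1·π/2 = π/2;  (4)²·∫cos(3x)² dx = 16·π/2 = 8*π.
  u² cross terms: 2·(-1)·(4)·∫sin(2x)·cos(3x) dx = -8·(-4/5) = 32/5.
  So ∫_0^π u² dx = π/2 + 8*π + 32/5 = 32/5 + 17*π/2.
  (u')² squared terms: (-12)²·∫sin(3x)² dx = 144·π/2 = 72*π;  (-2)²·∫cos(2x)² dx = 4·π/2 = 2*π.
  (u')² cross terms: 2·(-12)·(-2)·∫sin(3x)·cos(2x) dx = 48·(6/5) = 288/5.
  So ∫_0^π (u')² dx = 72*π + 2*π + 288/5 = 288/5 + 74*π.
||u||_{H^1}^2 = (32/5 + 17*π/2) + (288/5 + 74*π) = 64 + 165*π/2.


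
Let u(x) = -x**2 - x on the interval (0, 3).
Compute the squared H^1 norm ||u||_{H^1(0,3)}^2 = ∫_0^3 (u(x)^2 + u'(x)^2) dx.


||u||_{H^1}^2 = 1551/10

The H^1 norm (squared) on an interval (0, L) is
  ||u||_{H^1}^2 = ∫_0^L u(x)^2 dx + ∫_0^L u'(x)^2 dx.
Compute u'(x) = -2*x - 1.
Then u(x)^2 = x**4 + 2*x**3 + x**2 and u'(x)^2 = 4*x**2 + 4*x + 1.
Integrate each monomial from 0 to 3 using ∫_0^3 c·x^n dx = c·3^(n+1)/(n+1):
  ∫_0^3 u(x)^2 dx = ∫_0^3 (x^4 + 2*x^3 + x^2) dx. Term by term:
    ∫_0^3 x^4 dx = 243/5;  ∫_0^3 2*x^3 dx = 81/2;  ∫_0^3 x^2 dx = 9.
  Sum: 243/5 + 81/2 + 9 = 981/10.
  ∫_0^3 u'(x)^2 dx = ∫_0^3 (4*x^2 + 4*x + 1) dx. Term by term:
    ∫_0^3 4*x^2 dx = 36;  ∫_0^3 4*x dx = 18;  ∫_0^3 1 dx = 3.
  Sum: 36 + 18 + 3 = 57.
Adding: ||u||_{H^1}^2 = 981/10 + 57 = 1551/10.


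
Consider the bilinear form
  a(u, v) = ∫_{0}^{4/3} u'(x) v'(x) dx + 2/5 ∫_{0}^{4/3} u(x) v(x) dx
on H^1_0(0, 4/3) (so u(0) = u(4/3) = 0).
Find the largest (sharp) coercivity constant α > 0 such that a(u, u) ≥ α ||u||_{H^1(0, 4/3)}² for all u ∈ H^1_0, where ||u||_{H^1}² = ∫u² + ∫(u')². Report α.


α = (32 + 45*π^2)/(5*(16 + 9*π^2))

Coercivity of a(·,·) on H^1_0(0, 4/3) means a(u, u) ≥ α ||u||_{H^1}² for every u ∈ H^1_0.
The interval has length L = 4/3, and Poincaré/coercivity depend only on L. Here a(u, u) = ∫(u')² + (2/5)·∫u².
Here 0 < c = 2/5 < 1. The condition a(u,u) ≥ α||u||_{H^1}² reads (1−α)∫(u')² ≥ (α−c)∫u². Any admissible α is ≤ 1 (rapidly oscillating u have ∫u²/∫(u')² → 0), and α = 1 would force 0 ≥ (1−c)∫u², impossible since c < 1; so 1−α > 0. By the sharp Poincaré inequality on H^1_0 of an interval of length L, ∫(u')² ≥ (π/L)²∫u² with equality for the first sine mode sin(π(x−x₀)/L) (x₀ the left endpoint), so the inequality holds for all u iff (1−α)(π/L)² ≥ α − c, i.e. α ≤ ((π/L)² + c)/((π/L)² + 1) = (1 + c(L/π)²)/(1 + (L/π)²). With (π/L)² = 9*π^2/16 and c = 2/5, the largest admissible constant is α = ((π/L)² + c)/((π/L)² + 1).
Simplifying, α = (32 + 45*π^2)/(5*(16 + 9*π^2)).


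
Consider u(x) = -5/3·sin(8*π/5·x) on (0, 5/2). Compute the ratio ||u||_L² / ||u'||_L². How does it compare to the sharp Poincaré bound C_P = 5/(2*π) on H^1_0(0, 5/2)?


||u||_L² / ||u'||_L² = 5/(8*π) < C_P = 5/(2*π).

u(x) = -5/3·sin(8*π/5·x), so u'(x) = -8*π*cos(8*π*x/5)/3.
Writing u(x) = A·sin(kπx/L) with A = -5/3 and k = 4, use ∫_0^L sin²(kπx/L) dx = L/2 and ∫_0^L cos²(kπx/L) dx = L/2.
u² = 25/9·sin²(8*π/5·x) and (u')² = 64*π^2/9·cos²(8*π/5·x), and each of sin², cos² integrates to L/2 = 5/4 over (0, 5/2).
∫_0^5/2 u² dx = 125/36, so ||u||_L² = 5*sqrt(5)/6.
∫_0^5/2 (u')² dx = 80*π^2/9, so ||u'||_L² = 4*sqrt(5)*π/3.
Ratio ||u||_L² / ||u'||_L² = 5/(8*π).
Sharp Poincaré constant on H^1_0(0, 5/2) is C_P = L/π = 5/(2*π), achieved by sin(2*π/5·x).
This is the k = 4 harmonic; the ratio L/(kπ) is strictly less than C_P = L/π, consistent with the sharp inequality ||u||_L² ≤ C_P ||u'||_L².


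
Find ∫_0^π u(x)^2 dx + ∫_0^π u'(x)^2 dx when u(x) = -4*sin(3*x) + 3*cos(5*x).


||u||_{H^1(0,π)}^2 = 197*π

u'(x) = -15*sin(5*x) - 12*cos(3*x).
Expand u² and (u')² and integrate term by term on (0, π), using: for integers n ≥ 1, ∫_0^π sin²(nx) dx = ∫_0^π cos²(nx) dx = π/2; for n ≠ n', ∫_0^π sin(nx)sin(n'x) dx = ∫_0^π cos(nx)cos(n'x) dx = 0; and by product-to-sum, ∫_0^π sin(nx)cos(n'x) dx = ½∫_0^π [sin((n+n')x) + sin((n−n')x)] dx, which is 0 when n+n' is even and 2n/(n²−n'²) when n+n' is odd (it need not vanish on (0, π)).
  u² squared terms: (-4)²·∫sin(3x)² dx = 16·π/2 = 8*π;  (3)²·∫cos(5x)² dx = 9·π/2 = 9*π/2.
  u² cross terms: 2·(-4)·(3)·∫sin(3x)·cos(5x) dx = -24·(0) = 0.
  So ∫_0^π u² dx = 8*π + 9*π/2 + 0 = 25*π/2.
  (u')² squared terms: (-15)²·∫sin(5x)² dx = 225·π/2 = 225*π/2;  (-12)²·∫cos(3x)² dx = 144·π/2 = 72*π.
  (u')² cross terms: 2·(-15)·(-12)·∫sin(5x)·cos(3x) dx = 360·(0) = 0.
  So ∫_0^π (u')² dx = 225*π/2 + 72*π + 0 = 369*π/2.
||u||_{H^1}^2 = (25*π/2) + (369*π/2) = 197*π.


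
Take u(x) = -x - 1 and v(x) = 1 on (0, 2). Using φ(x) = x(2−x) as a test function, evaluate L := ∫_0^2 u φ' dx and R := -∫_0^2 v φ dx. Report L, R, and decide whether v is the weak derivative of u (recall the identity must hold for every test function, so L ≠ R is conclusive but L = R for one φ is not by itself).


LHS = 4/3, RHS = -4/3. No, v is not the weak derivative of u.

u(x) = -x - 1, classical derivative u'(x) = -1.
φ(x) = x(2−x), so φ'(x) = 2 - 2*x.
Note φ(0) = φ(2) = 0, so the boundary term u·φ vanishes.
LHS = ∫_0^2 u(x) φ'(x) dx = ∫_0^2 (2*x^2 - 2) dx. Term by term:
  ∫_0^2 2*x^2 dx = 16/3;  ∫_0^2 -2 dx = -4.
Sum: 16/3 − 4 = 4/3.
So LHS = 4/3.
∫_0^2 v(x) φ(x) dx = ∫_0^2 (-x^2 + 2*x) dx. Term by term:
  ∫_0^2 -x^2 dx = -8/3;  ∫_0^2 2*x dx = 4.
Sum: -8/3 + 4 = 4/3.
So RHS = -∫_0^2 v(x) φ(x) dx = -4/3.
LHS − RHS = 8/3 ≠ 0, so the identity fails.
(For a valid weak derivative the identity must hold for EVERY test function, in particular this one. The failure shows v is NOT the weak derivative of u.)
Correct weak derivative would be u'(x) = -1.


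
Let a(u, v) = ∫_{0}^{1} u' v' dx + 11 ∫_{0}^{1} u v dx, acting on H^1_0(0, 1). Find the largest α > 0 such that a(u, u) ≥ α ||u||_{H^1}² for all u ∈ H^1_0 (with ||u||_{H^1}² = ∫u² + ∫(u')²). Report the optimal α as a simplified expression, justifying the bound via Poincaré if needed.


α = 1

Coercivity of a(·,·) on H^1_0(0, 1) means a(u, u) ≥ α ||u||_{H^1}² for every u ∈ H^1_0.
The interval has length L = 1, and Poincaré/coercivity depend only on L. Here a(u, u) = ∫(u')² + (11)·∫u².
Here c = 11 ≥ 1, so a(u,u) = ∫(u')² + c∫u² ≥ ∫(u')² + ∫u² = ||u||_{H^1}², i.e. α = 1 works. No larger α is possible: a(u,u) ≥ α||u||_{H^1}² means (1−α)∫(u')² ≥ (α−c)∫u², and for the modes u_n = sin(nπ(x−x₀)/L) (x₀ the left endpoint) one has ∫u_n²/∫(u_n')² = (L/(nπ))² → 0, so a(u_n,u_n)/||u_n||_{H^1}² → 1. Hence the optimal constant is α = 1.
Therefore α = 1.


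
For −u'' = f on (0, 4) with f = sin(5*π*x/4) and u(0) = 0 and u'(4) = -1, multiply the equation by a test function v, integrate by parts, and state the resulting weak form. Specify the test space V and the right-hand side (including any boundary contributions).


V = {v ∈ H^1(0, 4) : v(0) = 0} (test functions vanish at x = 0 where u is specified); weak form: ∫_0^4 u'v' dx = ∫_0^4 (sin(5*π*x/4)) v dx − v(4) for all v ∈ V.

Multiply both sides by a test function v and integrate from 0 to 4:
  ∫_0^4 −u''(x) v(x) dx = ∫_0^4 f(x) v(x) dx.
Integrate the LHS by parts once:
  ∫_0^4 −u'' v dx = −[u'(x) v(x)]_0^4 + ∫_0^4 u'(x) v'(x) dx.
Thus ∫_0^4 u'(x) v'(x) dx = ∫_0^4 f(x) v(x) dx + [u'(x) v(x)]_0^4.
Choose V so that boundary terms are either known or forced to vanish.
Mixed BC: u(0) = 0 (Dirichlet) and u'(4) = -1 (Neumann). Define V = {v ∈ H^1(0, 4) : v(0) = 0}. Then [u' v]_0^4 = u'(4)·v(4) − u'(0)·0 = − v(4).
Weak formulation: find u (satisfying any essential BC) such that ∫_0^4 u'(x) v'(x) dx = ∫_0^4 f v dx − v(4) for all v ∈ V (Dirichlet at 0 absorbed into V; Neumann datum at x = 4 contributes the boundary term).
Substituting f(x) = sin(5*π*x/4), the right-hand side is ∫_0^4 (sin(5*π*x/4)) v dx − v(4).


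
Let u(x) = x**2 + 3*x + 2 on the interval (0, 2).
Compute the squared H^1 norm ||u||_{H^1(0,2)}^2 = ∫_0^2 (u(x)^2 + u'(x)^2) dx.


||u||_{H^1}^2 = 2246/15

The H^1 norm (squared) on an interval (0, L) is
  ||u||_{H^1}^2 = ∫_0^L u(x)^2 dx + ∫_0^L u'(x)^2 dx.
Compute u'(x) = 2*x + 3.
Then u(x)^2 = x**4 + 6*x**3 + 13*x**2 + 12*x + 4 and u'(x)^2 = 4*x**2 + 12*x + 9.
Integrate each monomial from 0 to 2 using ∫_0^2 c·x^n dx = c·2^(n+1)/(n+1):
  ∫_0^2 u(x)^2 dx = ∫_0^2 (x^4 + 6*x^3 + 13*x^2 + 12*x + 4) dx. Term by term:
    ∫_0^2 x^4 dx = 32/5;  ∫_0^2 6*x^3 dx = 24;  ∫_0^2 13*x^2 dx = 104/3;
    ∫_0^2 12*x dx = 24;  ∫_0^2 4 dx = 8.
  Sum: 32/5 + 24 + 104/3 + 24 + 8 = 1456/15.
  ∫_0^2 u'(x)^2 dx = ∫_0^2 (4*x^2 + 12*x + 9) dx. Term by term:
    ∫_0^2 4*x^2 dx = 32/3;  ∫_0^2 12*x dx = 24;  ∫_0^2 9 dx = 18.
  Sum: 32/3 + 24 + 18 = 158/3.
Adding: ||u||_{H^1}^2 = 1456/15 + 158/3 = 2246/15.


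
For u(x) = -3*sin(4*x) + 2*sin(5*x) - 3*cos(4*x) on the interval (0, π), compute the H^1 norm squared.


||u||_{H^1(0,π)}^2 = -680/3 + 205*π

u'(x) = 12*sin(4*x) - 12*cos(4*x) + 10*cos(5*x).
Expand u² and (u')² and integrate term by term on (0, π), using: for integers n ≥ 1, ∫_0^π sin²(nx) dx = ∫_0^π cos²(nx) dx = π/2; for n ≠ n', ∫_0^π sin(nx)sin(n'x) dx = ∫_0^π cos(nx)cos(n'x) dx = 0; and by product-to-sum, ∫_0^π sin(nx)cos(n'x) dx = ½∫_0^π [sin((n+n')x) + sin((n−n')x)] dx, which is 0 when n+n' is even and 2n/(n²−n'²) when n+n' is odd (it need not vanish on (0, π)).
  u² squared terms: (-3)²·∫cos(4x)² dx = 9·π/2 = 9*π/2;  (-3)²·∫sin(4x)² dx = 9·π/2 = 9*π/2;  (2)²·∫sin(5x)² dx = 4·π/2 = 2*π.
  u² cross terms: 2·(-3)·(-3)·∫cos(4x)·sin(4x) dx = 18·(0) = 0;  2·(-3)·(2)·∫cos(4x)·sin(5x) dx = -12·(10/9) = -40/3;  2·(-3)·(2)·∫sin(4x)·sin(5x) dx = -12·(0) = 0.
  So ∫_0^π u² dx = 9*π/2 + 9*π/2 + 2*π + 0 − 40/3 + 0 = -40/3 + 11*π.
  (u')² squared terms: (-12)²·∫cos(4x)² dx = 144·π/2 = 72*π;  (10)²·∫cos(5x)² dx = 100·π/2 = 50*π;  (12)²·∫sin(4x)² dx = 144·π/2 = 72*π.
  (u')² cross terms: 2·(-12)·(10)·∫cos(4x)·cos(5x) dx = -240·(0) = 0;  2·(-12)·(12)·∫cos(4x)·sin(4x) dx = -288·(0) = 0;  2·(10)·(12)·∫cos(5x)·sin(4x) dx = 240·(-8/9) = -640/3.
  So ∫_0^π (u')² dx = 72*π + 50*π + 72*π + 0 + 0 − 640/3 = -640/3 + 194*π.
||u||_{H^1}^2 = (-40/3 + 11*π) + (-640/3 + 194*π) = -680/3 + 205*π.


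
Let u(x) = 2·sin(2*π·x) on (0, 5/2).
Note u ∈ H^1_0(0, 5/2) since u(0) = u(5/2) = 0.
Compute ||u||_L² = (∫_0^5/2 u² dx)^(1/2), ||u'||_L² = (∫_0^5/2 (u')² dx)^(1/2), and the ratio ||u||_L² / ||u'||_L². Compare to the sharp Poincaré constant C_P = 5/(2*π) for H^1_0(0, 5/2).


||u||_L² / ||u'||_L² = 1/(2*π) < C_P = 5/(2*π).

u(x) = 2·sin(2*π·x), so u'(x) = 4*π*cos(2*π*x).
Writing u(x) = A·sin(kπx/L) with A = 2 and k = 5, use ∫_0^L sin²(kπx/L) dx = L/2 and ∫_0^L cos²(kπx/L) dx = L/2.
u² = 4·sin²(2*π·x) and (u')² = 16*π^2·cos²(2*π·x), and each of sin², cos² integrates to L/2 = 5/4 over (0, 5/2).
∫_0^5/2 u² dx = 5, so ||u||_L² = sqrt(5).
∫_0^5/2 (u')² dx = 20*π^2, so ||u'||_L² = 2*sqrt(5)*π.
Ratio ||u||_L² / ||u'||_L² = 1/(2*π).
Sharp Poincaré constant on H^1_0(0, 5/2) is C_P = L/π = 5/(2*π), achieved by sin(2*π/5·x).
This is the k = 5 harmonic; the ratio L/(kπ) is strictly less than C_P = L/π, consistent with the sharp inequality ||u||_L² ≤ C_P ||u'||_L².


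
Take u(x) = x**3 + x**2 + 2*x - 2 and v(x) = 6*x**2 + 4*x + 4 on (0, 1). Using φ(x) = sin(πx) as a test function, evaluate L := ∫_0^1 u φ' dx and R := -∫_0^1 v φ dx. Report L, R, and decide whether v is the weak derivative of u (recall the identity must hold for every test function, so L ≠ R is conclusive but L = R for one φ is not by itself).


LHS = -9/π + 12/π^3, RHS = -18/π + 24/π^3. No, v is not the weak derivative of u.

u(x) = x**3 + x**2 + 2*x - 2, classical derivative u'(x) = 3*x**2 + 2*x + 2.
φ(x) = sin(πx), so φ'(x) = π*cos(π*x).
Note φ(0) = φ(1) = 0, so the boundary term u·φ vanishes.
LHS = ∫_0^1 u(x) φ'(x) dx = ∫_0^1 (π*x^3*cos(π*x) + π*x^2*cos(π*x) + 2*π*x*cos(π*x) - 2*π*cos(π*x)) dx. Term by term:
  ∫_0^1 -2*π*cos(π*x) dx = 0;  ∫_0^1 π*x^2*cos(π*x) dx = -2/π;  ∫_0^1 π*x^3*cos(π*x) dx = -3/π + 12/π^3;
  ∫_0^1 2*π*x*cos(π*x) dx = -4/π.
Sum: 0 − 2/π + -3/π + 12/π^3 − 4/π = -9/π + 12/π^3.
So LHS = -9/π + 12/π^3.
∫_0^1 v(x) φ(x) dx = ∫_0^1 (6*x^2*sin(π*x) + 4*x*sin(π*x) + 4*sin(π*x)) dx. Term by term:
  ∫_0^1 4*sin(π*x) dx = 8/π;  ∫_0^1 4*x*sin(π*x) dx = 4/π;  ∫_0^1 6*x^2*sin(π*x) dx = -24/π^3 + 6/π.
Sum: 8/π + 4/π + -24/π^3 + 6/π = -24/π^3 + 18/π.
So RHS = -∫_0^1 v(x) φ(x) dx = -18/π + 24/π^3.
LHS − RHS = -12/π^3 + 9/π ≠ 0, so the identity fails.
(For a valid weak derivative the identity must hold for EVERY test function, in particular this one. The failure shows v is NOT the weak derivative of u.)
Correct weak derivative would be u'(x) = 3*x**2 + 2*x + 2.


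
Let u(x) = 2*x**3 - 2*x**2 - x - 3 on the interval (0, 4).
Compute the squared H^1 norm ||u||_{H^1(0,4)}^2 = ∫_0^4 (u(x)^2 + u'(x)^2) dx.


||u||_{H^1}^2 = 861464/105

The H^1 norm (squared) on an interval (0, L) is
  ||u||_{H^1}^2 = ∫_0^L u(x)^2 dx + ∫_0^L u'(x)^2 dx.
Compute u'(x) = 6*x**2 - 4*x - 1.
Then u(x)^2 = 4*x**6 - 8*x**5 - 8*x**3 + 13*x**2 + 6*x + 9 and u'(x)^2 = 36*x**4 - 48*x**3 + 4*x**2 + 8*x + 1.
Integrate each monomial from 0 to 4 using ∫_0^4 c·x^n dx = c·4^(n+1)/(n+1):
  ∫_0^4 u(x)^2 dx = ∫_0^4 (4*x^6 - 8*x^5 - 8*x^3 + 13*x^2 + 6*x + 9) dx. Term by term:
    ∫_0^4 4*x^6 dx = 65536/7;  ∫_0^4 -8*x^5 dx = -16384/3;  ∫_0^4 -8*x^3 dx = -512;
    ∫_0^4 13*x^2 dx = 832/3;  ∫_0^4 6*x dx = 48;  ∫_0^4 9 dx = 36.
  Sum: 65536/7 − 16384/3 − 512 + 832/3 + 48 + 36 = 26252/7.
  ∫_0^4 u'(x)^2 dx = ∫_0^4 (36*x^4 - 48*x^3 + 4*x^2 + 8*x + 1) dx. Term by term:
    ∫_0^4 36*x^4 dx = 36864/5;  ∫_0^4 -48*x^3 dx = -3072;  ∫_0^4 4*x^2 dx = 256/3;
    ∫_0^4 8*x dx = 64;  ∫_0^4 1 dx = 4.
  Sum: 36864/5 − 3072 + 256/3 + 64 + 4 = 66812/15.
Adding: ||u||_{H^1}^2 = 26252/7 + 66812/15 = 861464/105.
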